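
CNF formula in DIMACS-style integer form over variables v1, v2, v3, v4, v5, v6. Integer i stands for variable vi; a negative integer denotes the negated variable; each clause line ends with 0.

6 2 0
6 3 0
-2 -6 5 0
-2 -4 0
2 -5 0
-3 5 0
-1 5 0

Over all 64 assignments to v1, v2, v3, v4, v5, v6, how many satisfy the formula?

Case analysis on v2 and v5:
  v2=T, v5=T: v1 free; 3 ways for (v3,v4,v6) × 2^1 = 6.
  v2=T, v5=F: a clause becomes empty — 0.
  v2=F, v5=T: a clause becomes empty — 0.
  v2=F, v5=F: remaining (v1,v3,v4,v6) ∈ {(F,F,F,T); (F,F,T,T)} — 2.
Total: 6 + 0 + 0 + 2 = 8.

8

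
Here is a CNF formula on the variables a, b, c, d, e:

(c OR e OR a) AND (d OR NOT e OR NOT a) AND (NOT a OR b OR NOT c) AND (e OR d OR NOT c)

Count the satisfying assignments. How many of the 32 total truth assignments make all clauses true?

18

Case analysis on a and c:
  a=1, c=1: remaining (b,d,e) ∈ {(1,1,0); (1,1,1)} — 2.
  a=1, c=0: b free; 3 ways for (d,e) × 2^1 = 6.
  a=0, c=1: b free; 3 ways for (d,e) × 2^1 = 6.
  a=0, c=0: remaining (b,d,e) ∈ {(0,0,1); (0,1,1); (1,0,1); (1,1,1)} — 4.
Total: 2 + 6 + 6 + 4 = 18.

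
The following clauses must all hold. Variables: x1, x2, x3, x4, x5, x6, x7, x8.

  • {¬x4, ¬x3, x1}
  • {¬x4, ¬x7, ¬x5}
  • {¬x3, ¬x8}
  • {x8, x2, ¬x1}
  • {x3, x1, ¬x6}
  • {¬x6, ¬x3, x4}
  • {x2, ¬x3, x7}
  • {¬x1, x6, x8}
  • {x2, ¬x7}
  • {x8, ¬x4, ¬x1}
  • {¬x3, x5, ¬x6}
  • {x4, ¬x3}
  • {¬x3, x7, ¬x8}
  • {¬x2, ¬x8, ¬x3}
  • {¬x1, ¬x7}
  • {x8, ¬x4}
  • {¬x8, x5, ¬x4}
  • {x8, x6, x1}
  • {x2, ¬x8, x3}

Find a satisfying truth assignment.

x1=True, x2=True, x3=False, x4=False, x5=True, x6=True, x7=False, x8=False

Branch on x1: take x1 = True.
  then x7 is forced to False.
Set x2 = True and propagate.
The remaining clauses are satisfied by x3 = False, x4 = False, x5 = True, x6 = True, x8 = False.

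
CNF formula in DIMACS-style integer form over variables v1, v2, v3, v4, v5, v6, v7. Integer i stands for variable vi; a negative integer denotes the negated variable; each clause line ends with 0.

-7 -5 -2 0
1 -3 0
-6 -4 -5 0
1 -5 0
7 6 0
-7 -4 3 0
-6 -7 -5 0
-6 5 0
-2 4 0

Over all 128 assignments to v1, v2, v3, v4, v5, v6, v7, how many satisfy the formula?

Split on v5, then v6.
  v5=T, v6=T: remaining (v1,v2,v3,v4,v7) ∈ {(T,F,F,F,F); (T,F,T,F,F)} — 2.
  v5=T, v6=F: remaining (v1,v2,v3,v4,v7) ∈ {(T,F,F,F,T); (T,F,T,F,T); (T,F,T,T,T)} — 3.
  v5=F, v6=T: a clause becomes empty — 0.
  v5=F, v6=F: 5 of the 32 assignments to (v1,v2,v3,v4,v7) work.
Total: 2 + 3 + 0 + 5 = 10.

10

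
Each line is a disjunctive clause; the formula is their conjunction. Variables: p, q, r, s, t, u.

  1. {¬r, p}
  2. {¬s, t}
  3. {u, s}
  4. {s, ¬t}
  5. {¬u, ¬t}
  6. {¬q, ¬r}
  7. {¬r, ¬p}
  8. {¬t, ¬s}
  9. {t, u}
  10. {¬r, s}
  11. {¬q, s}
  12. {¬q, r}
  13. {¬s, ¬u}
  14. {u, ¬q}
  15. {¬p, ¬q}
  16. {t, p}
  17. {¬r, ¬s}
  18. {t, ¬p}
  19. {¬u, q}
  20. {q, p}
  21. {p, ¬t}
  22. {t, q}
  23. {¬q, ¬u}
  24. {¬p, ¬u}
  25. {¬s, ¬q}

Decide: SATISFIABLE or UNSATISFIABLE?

UNSATISFIABLE

q = True:
  propagation gives r=False; an empty clause results — contradiction.
q = False:
  propagation gives u=False, s=True, t=True; an empty clause results — contradiction.
Every branch closes, so no satisfying assignment exists.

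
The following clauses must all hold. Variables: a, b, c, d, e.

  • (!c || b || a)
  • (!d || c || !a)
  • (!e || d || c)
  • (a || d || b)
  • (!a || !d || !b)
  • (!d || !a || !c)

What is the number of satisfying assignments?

Split on a, then d.
  a=1, d=1: a clause becomes empty — 0.
  a=1, d=0: b free; 3 ways for (c,e) × 2^1 = 6.
  a=0, d=1: e free; 3 ways for (b,c) × 2^1 = 6.
  a=0, d=0: remaining (b,c,e) ∈ {(1,0,0); (1,1,0); (1,1,1)} — 3.
Total: 0 + 6 + 6 + 3 = 15.

15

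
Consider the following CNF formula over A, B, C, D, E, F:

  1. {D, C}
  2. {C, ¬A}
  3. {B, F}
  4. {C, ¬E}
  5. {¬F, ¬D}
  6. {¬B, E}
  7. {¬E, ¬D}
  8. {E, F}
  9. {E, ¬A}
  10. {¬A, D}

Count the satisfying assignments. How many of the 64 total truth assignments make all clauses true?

Satisfying assignments:
  A=0 B=0 C=1 D=0 E=0 F=1
  A=0 B=0 C=1 D=0 E=1 F=1
  A=0 B=1 C=1 D=0 E=1 F=0
  A=0 B=1 C=1 D=0 E=1 F=1
Count: 4.

4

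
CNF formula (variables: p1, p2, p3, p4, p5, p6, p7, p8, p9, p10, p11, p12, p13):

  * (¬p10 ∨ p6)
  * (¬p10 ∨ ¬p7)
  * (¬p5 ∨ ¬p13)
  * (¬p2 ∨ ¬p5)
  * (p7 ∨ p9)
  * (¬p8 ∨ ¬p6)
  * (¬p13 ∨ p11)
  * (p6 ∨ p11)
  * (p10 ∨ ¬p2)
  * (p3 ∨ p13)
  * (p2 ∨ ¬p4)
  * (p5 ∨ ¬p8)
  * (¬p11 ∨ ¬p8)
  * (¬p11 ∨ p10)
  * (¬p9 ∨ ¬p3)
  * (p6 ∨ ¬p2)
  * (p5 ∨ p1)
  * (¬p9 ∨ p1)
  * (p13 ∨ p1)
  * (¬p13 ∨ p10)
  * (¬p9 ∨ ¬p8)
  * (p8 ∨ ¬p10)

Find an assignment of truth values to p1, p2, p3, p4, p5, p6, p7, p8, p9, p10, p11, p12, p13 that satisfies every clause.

Pure literal: p1 appears only positively; assign p1 = True.
Pure literal: p4 appears only negated; assign p4 = False.
Branch on p2: take p2 = False.
For the remaining variables, p3 = True, p5 = False, p6 = True, p7 = True, p8 = False, p9 = False, p10 = False, p11 = False, p12 = False, p13 = False works.
Every clause has at least one true literal under this assignment.
Check each clause:
  1. (p6 ∨ ¬p10) — ¬p10 is true.
  2. (¬p7 ∨ ¬p10) — ¬p10 is true.
  3. (¬p13 ∨ ¬p5) — ¬p13 is true.
  4. (¬p2 ∨ ¬p5) — ¬p5 is true.
  5. (p9 ∨ p7) — p7 is true.
  6. (¬p8 ∨ ¬p6) — ¬p8 is true.
  7. (p11 ∨ ¬p13) — ¬p13 is true.
  8. (p11 ∨ p6) — p6 is true.
  9. (¬p2 ∨ p10) — ¬p2 is true.
  10. (p13 ∨ p3) — p3 is true.
  11. (p2 ∨ ¬p4) — ¬p4 is true.
  12. (p5 ∨ ¬p8) — ¬p8 is true.
  13. (¬p8 ∨ ¬p11) — ¬p8 is true.
  14. (¬p11 ∨ p10) — ¬p11 is true.
  15. (¬p9 ∨ ¬p3) — ¬p9 is true.
  16. (¬p2 ∨ p6) — p6 is true.
  17. (p1 ∨ p5) — p1 is true.
  18. (p1 ∨ ¬p9) — p1 is true.
  19. (p13 ∨ p1) — p1 is true.
  20. (¬p13 ∨ p10) — ¬p13 is true.
  21. (¬p8 ∨ ¬p9) — ¬p8 is true.
  22. (¬p10 ∨ p8) — ¬p10 is true.

p1=T, p2=F, p3=T, p4=F, p5=F, p6=T, p7=T, p8=F, p9=F, p10=F, p11=F, p12=F, p13=F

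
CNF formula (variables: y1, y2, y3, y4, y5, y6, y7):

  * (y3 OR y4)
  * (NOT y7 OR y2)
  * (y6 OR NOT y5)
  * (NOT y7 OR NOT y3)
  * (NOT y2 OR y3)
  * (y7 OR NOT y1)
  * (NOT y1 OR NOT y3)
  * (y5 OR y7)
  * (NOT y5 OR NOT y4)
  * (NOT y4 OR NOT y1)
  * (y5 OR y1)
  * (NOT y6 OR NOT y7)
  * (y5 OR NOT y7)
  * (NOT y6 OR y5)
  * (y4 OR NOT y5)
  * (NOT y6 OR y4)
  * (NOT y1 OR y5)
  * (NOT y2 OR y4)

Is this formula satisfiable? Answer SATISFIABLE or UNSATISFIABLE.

y5 = True:
  propagation gives y6=True, y4=False; an empty clause results — contradiction.
y5 = False:
  propagation gives y7=True; an empty clause results — contradiction.
Every branch closes, so no satisfying assignment exists.

UNSATISFIABLE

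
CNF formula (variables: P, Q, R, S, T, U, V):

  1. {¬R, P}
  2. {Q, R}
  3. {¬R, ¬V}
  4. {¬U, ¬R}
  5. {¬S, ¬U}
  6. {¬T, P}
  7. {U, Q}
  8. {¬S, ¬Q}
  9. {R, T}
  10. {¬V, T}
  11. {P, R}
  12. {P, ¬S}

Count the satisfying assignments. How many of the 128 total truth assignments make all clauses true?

6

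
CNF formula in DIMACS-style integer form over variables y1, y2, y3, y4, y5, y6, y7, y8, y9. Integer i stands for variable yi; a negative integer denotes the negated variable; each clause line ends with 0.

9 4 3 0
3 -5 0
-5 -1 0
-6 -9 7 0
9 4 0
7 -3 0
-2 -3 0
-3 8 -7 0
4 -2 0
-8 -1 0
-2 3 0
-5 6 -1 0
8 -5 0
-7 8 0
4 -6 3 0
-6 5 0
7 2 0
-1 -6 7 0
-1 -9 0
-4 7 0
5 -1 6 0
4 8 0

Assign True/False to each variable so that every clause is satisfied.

Pure literal: y1 appears only negated; assign y1 = False.
Try y2 = False.
  then y7 is forced to True.
  then y8 is forced to True.
Branch on y3: take y3 = True.
Branch on y4: take y4 = False.
  then y9 is forced to True.
The remaining clauses are satisfied by y5 = True, y6 = True.

y1=False  y2=False  y3=True  y4=False  y5=True  y6=True  y7=True  y8=True  y9=True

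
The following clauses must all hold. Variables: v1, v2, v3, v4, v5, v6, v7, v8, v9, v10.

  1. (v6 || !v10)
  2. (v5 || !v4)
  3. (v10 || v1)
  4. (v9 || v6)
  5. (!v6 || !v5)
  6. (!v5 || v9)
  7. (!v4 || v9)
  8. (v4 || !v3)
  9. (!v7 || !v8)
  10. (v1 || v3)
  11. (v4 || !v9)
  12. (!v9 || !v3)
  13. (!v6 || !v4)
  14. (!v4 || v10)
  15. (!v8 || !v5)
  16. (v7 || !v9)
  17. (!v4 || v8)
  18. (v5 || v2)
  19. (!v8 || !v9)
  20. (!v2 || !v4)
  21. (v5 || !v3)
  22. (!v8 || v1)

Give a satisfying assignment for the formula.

v1=True, v2=True, v3=False, v4=False, v5=False, v6=True, v7=True, v8=False, v9=False, v10=True

Pure literal: v1 appears only positively; assign v1 = True.
Try v2 = True.
  then v4 is forced to False.
  then v3 is forced to False.
  then v9 is forced to False.
  then v6 is forced to True.
  then v5 is forced to False.
Branch on v7: take v7 = True.
  then v8 is forced to False.
v10 is now unconstrained; take v10 = True.
Check each clause:
  1. (!v10 || v6) — v6 is true.
  2. (!v4 || v5) — !v4 is true.
  3. (v10 || v1) — v1 is true.
  4. (v9 || v6) — v6 is true.
  5. (!v6 || !v5) — !v5 is true.
  6. (v9 || !v5) — !v5 is true.
  7. (!v4 || v9) — !v4 is true.
  8. (v4 || !v3) — !v3 is true.
  9. (!v8 || !v7) — !v8 is true.
  10. (v3 || v1) — v1 is true.
  11. (!v9 || v4) — !v9 is true.
  12. (!v3 || !v9) — !v3 is true.
  13. (!v6 || !v4) — !v4 is true.
  14. (!v4 || v10) — v10 is true.
  15. (!v5 || !v8) — !v8 is true.
  16. (!v9 || v7) — !v9 is true.
  17. (v8 || !v4) — !v4 is true.
  18. (v2 || v5) — v2 is true.
  19. (!v8 || !v9) — !v8 is true.
  20. (!v2 || !v4) — !v4 is true.
  21. (v5 || !v3) — !v3 is true.
  22. (v1 || !v8) — !v8 is true.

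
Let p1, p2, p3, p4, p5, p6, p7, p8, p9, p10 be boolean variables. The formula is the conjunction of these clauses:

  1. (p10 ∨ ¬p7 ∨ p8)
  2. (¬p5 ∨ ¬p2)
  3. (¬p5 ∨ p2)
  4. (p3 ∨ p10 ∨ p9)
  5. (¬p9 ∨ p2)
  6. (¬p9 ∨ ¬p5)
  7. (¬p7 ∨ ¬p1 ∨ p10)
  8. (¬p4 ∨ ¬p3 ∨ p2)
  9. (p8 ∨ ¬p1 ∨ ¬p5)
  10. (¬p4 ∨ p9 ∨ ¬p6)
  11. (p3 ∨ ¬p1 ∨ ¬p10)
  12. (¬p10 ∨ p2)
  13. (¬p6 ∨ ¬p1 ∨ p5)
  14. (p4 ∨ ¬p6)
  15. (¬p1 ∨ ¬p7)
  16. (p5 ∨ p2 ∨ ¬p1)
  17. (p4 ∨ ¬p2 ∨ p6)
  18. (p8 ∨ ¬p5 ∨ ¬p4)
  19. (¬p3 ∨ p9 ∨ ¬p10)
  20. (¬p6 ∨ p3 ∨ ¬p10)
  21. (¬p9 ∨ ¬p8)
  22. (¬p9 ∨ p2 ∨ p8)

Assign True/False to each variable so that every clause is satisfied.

Pure literal: p1 appears only negated; assign p1 = False.
Pure literal: p7 appears only negated; assign p7 = False.
Set p2 = True and propagate.
  then p5 is forced to False.
For the remaining variables, p3 = False, p4 = True, p6 = False, p8 = False, p9 = False, p10 = True works.

p1=0  p2=1  p3=0  p4=1  p5=0  p6=0  p7=0  p8=0  p9=0  p10=1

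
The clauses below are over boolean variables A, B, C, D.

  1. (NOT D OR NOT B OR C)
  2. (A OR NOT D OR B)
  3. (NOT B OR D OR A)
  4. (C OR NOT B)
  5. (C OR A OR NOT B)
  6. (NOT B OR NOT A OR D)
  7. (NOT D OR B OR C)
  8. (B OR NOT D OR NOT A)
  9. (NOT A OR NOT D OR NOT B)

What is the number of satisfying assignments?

5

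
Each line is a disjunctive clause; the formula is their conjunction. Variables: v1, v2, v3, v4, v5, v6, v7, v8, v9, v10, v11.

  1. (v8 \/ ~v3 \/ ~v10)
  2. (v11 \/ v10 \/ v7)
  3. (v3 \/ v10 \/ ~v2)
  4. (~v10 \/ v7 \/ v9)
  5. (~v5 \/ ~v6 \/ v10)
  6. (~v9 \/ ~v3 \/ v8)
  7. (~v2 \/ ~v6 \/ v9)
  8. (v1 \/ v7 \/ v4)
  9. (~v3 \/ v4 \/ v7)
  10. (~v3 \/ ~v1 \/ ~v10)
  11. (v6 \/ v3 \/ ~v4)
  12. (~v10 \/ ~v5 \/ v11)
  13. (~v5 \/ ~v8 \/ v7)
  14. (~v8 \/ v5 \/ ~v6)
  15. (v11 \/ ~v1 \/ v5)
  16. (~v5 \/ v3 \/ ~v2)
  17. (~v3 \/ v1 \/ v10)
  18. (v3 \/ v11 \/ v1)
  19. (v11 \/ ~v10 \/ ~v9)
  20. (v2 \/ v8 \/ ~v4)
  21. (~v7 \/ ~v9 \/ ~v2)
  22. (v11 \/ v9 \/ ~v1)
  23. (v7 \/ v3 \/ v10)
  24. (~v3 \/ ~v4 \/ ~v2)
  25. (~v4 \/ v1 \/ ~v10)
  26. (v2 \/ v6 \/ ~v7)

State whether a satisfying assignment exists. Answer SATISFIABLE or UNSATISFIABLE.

SATISFIABLE

Pure literal: v11 appears only positively; assign v11 = True.
Branch on v1: take v1 = True.
Try v2 = True.
For the remaining variables, v3 = False, v4 = False, v5 = False, v6 = False, v7 = False, v8 = False, v9 = True, v10 = True works.
So v1 = True  v2 = True  v3 = False  v4 = False  v5 = False  v6 = False  v7 = False  v8 = False  v9 = True  v10 = True  v11 = True is a satisfying assignment.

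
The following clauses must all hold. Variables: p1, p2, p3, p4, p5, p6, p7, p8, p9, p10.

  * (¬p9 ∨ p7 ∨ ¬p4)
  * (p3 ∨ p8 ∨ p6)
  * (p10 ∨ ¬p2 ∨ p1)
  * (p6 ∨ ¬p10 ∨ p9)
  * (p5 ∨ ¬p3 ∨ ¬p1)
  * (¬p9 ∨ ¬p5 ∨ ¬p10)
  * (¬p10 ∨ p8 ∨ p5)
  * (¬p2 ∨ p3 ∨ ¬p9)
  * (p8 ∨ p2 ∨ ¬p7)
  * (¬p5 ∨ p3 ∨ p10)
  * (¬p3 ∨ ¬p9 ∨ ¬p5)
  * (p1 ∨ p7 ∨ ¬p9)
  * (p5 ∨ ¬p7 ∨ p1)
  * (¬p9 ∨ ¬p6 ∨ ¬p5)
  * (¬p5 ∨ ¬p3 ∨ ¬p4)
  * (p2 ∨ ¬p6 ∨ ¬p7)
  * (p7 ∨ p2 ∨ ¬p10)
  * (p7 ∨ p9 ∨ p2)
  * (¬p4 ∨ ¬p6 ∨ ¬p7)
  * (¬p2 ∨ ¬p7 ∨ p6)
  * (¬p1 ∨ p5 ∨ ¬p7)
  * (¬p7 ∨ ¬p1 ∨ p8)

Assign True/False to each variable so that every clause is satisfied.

p4 occurs only negated in the remaining clauses — set p4 = False.
Pure literal: p8 appears only positively; assign p8 = True.
Try p1 = True.
Try p2 = True.
Try p3 = True.
  then p5 is forced to True.
  then p9 is forced to False.
For the remaining variables, p6 = True, p7 = False, p10 = False works.

p1=T  p2=T  p3=T  p4=F  p5=T  p6=T  p7=F  p8=T  p9=F  p10=F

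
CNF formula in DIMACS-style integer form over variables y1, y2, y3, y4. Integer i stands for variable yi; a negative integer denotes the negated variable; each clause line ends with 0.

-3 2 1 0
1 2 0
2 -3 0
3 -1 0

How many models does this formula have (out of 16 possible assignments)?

Satisfying assignments:
  y1=F y2=T y3=F y4=F
  y1=F y2=T y3=F y4=T
  y1=F y2=T y3=T y4=F
  y1=F y2=T y3=T y4=T
  y1=T y2=T y3=T y4=F
  y1=T y2=T y3=T y4=T
That's 6 in total.

6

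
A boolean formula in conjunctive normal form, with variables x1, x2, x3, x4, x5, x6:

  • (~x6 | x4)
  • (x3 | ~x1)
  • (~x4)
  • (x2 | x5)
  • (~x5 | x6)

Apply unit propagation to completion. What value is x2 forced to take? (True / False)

True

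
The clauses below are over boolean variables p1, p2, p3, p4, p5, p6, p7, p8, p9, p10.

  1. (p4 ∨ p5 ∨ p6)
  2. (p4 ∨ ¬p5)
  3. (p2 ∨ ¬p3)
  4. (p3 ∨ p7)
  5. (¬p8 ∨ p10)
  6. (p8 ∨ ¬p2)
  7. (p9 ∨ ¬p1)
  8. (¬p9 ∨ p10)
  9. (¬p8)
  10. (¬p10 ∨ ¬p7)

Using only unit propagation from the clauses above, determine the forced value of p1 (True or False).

Unit clause (¬p8) sets p8 = False.
From (¬p2 ∨ p8) and p8 = False: p2 = False.
(¬p3 ∨ p2): since p2 = False, the clause reduces to (¬p3). p3 = False.
(p3 ∨ p7) with p3 = False leaves only p7, so p7 = True.
(¬p7 ∨ ¬p10) with p7 = True leaves only ¬p10, so p10 = False.
(p10 ∨ ¬p9): since p10 = False, the clause reduces to (¬p9). p9 = False.
(p9 ∨ ¬p1) with p9 = False leaves only ¬p1, so p1 = False.

False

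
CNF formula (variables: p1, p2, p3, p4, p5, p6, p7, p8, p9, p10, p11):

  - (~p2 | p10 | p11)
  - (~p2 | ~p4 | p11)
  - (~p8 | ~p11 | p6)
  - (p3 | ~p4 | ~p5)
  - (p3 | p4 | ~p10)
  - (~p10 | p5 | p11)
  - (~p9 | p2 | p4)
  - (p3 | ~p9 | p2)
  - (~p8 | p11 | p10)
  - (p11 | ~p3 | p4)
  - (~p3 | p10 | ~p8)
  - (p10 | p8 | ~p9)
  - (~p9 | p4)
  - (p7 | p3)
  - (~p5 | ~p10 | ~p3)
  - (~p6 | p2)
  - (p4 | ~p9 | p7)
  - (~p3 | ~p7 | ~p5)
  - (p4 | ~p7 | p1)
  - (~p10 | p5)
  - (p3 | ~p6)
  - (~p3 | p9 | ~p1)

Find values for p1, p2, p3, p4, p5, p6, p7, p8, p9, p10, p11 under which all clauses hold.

p1 = False  p2 = False  p3 = True  p4 = True  p5 = False  p6 = False  p7 = True  p8 = False  p9 = False  p10 = False  p11 = True

Check each clause:
  1. (p11 | p10 | ~p2) — p11 is true.
  2. (~p4 | p11 | ~p2) — p11 is true.
  3. (~p11 | p6 | ~p8) — ~p8 is true.
  4. (p3 | ~p5 | ~p4) — p3 is true.
  5. (p3 | p4 | ~p10) — p3 is true.
  6. (p11 | ~p10 | p5) — p11 is true.
  7. (~p9 | p2 | p4) — p4 is true.
  8. (p2 | ~p9 | p3) — p3 is true.
  9. (p10 | ~p8 | p11) — ~p8 is true.
  10. (~p3 | p11 | p4) — p11 is true.
  11. (~p3 | p10 | ~p8) — ~p8 is true.
  12. (p10 | ~p9 | p8) — ~p9 is true.
  13. (p4 | ~p9) — p4 is true.
  14. (p3 | p7) — p3 is true.
  15. (~p10 | ~p5 | ~p3) — ~p5 is true.
  16. (p2 | ~p6) — ~p6 is true.
  17. (p7 | ~p9 | p4) — ~p9 is true.
  18. (~p3 | ~p5 | ~p7) — ~p5 is true.
  19. (p4 | ~p7 | p1) — p4 is true.
  20. (p5 | ~p10) — ~p10 is true.
  21. (p3 | ~p6) — ~p6 is true.
  22. (p9 | ~p3 | ~p1) — ~p1 is true.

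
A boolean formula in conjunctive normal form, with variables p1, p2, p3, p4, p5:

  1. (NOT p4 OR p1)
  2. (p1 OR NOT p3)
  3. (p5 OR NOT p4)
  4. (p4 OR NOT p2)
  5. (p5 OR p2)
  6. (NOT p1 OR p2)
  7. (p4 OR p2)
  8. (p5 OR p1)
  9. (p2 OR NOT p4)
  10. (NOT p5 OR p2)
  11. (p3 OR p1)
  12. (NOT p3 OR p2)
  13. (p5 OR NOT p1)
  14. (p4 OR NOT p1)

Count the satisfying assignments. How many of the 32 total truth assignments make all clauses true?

2

Satisfying assignments:
  p1=1 p2=1 p3=0 p4=1 p5=1
  p1=1 p2=1 p3=1 p4=1 p5=1
Count: 2.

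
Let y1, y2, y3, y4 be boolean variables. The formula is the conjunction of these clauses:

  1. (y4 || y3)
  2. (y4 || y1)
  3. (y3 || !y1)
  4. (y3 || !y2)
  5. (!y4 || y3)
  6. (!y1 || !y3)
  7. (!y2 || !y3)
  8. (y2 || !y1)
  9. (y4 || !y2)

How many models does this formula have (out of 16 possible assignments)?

1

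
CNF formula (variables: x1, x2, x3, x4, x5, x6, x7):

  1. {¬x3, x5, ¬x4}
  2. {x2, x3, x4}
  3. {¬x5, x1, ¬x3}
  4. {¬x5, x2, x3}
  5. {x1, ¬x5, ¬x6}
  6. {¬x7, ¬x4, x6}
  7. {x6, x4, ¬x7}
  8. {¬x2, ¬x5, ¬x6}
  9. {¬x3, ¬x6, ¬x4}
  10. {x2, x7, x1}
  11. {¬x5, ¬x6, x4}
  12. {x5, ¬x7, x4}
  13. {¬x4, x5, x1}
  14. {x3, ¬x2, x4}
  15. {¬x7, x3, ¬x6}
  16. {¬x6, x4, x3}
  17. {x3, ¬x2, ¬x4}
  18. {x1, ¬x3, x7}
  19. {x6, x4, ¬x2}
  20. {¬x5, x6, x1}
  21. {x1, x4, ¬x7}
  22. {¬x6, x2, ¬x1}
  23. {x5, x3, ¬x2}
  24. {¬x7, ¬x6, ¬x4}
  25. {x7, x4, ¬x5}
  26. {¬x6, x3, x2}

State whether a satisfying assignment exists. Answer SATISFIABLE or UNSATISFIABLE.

SATISFIABLE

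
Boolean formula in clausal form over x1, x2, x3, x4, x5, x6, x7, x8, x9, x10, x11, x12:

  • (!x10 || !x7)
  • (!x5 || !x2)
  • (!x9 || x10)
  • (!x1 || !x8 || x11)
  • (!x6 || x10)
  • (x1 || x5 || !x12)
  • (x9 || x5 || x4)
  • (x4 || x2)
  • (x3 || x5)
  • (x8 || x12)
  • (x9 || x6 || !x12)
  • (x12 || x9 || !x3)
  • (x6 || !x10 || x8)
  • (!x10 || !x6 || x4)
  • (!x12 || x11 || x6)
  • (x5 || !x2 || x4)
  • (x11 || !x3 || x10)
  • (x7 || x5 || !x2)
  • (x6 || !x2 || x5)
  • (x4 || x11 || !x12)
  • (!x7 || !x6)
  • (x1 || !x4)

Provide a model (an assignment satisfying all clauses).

x1=True, x2=False, x3=True, x4=True, x5=False, x6=True, x7=False, x8=True, x9=True, x10=True, x11=True, x12=False

x11 occurs only positively in the remaining clauses — set x11 = True.
Try x1 = True.
The remaining clauses are satisfied by x2 = False, x3 = True, x4 = True, x5 = False, x6 = True, x7 = False, x8 = True, x9 = True, x10 = True, x12 = False.
Check each clause:
  1. (!x7 || !x10) — !x7 is true.
  2. (!x2 || !x5) — !x5 is true.
  3. (!x9 || x10) — x10 is true.
  4. (!x8 || x11 || !x1) — x11 is true.
  5. (!x6 || x10) — x10 is true.
  6. (!x12 || x1 || x5) — x1 is true.
  7. (x5 || x4 || x9) — x9 is true.
  8. (x2 || x4) — x4 is true.
  9. (x3 || x5) — x3 is true.
  10. (x12 || x8) — x8 is true.
  11. (x9 || !x12 || x6) — x9 is true.
  12. (x12 || x9 || !x3) — x9 is true.
  13. (!x10 || x8 || x6) — x8 is true.
  14. (!x6 || x4 || !x10) — x4 is true.
  15. (!x12 || x11 || x6) — x11 is true.
  16. (x5 || x4 || !x2) — x4 is true.
  17. (x11 || !x3 || x10) — x10 is true.
  18. (x5 || !x2 || x7) — !x2 is true.
  19. (!x2 || x6 || x5) — !x2 is true.
  20. (!x12 || x4 || x11) — x11 is true.
  21. (!x6 || !x7) — !x7 is true.
  22. (!x4 || x1) — x1 is true.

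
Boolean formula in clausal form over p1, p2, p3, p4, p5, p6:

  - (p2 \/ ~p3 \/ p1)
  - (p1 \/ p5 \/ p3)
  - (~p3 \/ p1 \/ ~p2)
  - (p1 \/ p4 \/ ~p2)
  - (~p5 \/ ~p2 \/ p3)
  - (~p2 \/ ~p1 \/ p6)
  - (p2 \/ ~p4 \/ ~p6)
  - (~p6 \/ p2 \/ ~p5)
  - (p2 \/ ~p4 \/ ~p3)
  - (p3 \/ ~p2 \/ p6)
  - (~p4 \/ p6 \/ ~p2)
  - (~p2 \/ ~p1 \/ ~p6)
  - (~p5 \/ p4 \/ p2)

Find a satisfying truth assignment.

p1=T, p2=F, p3=T, p4=F, p5=F, p6=F

Set p1 = True and propagate.
Set p2 = False and propagate.
Try p3 = True.
  then p4 is forced to False.
  then p5 is forced to False.
p6 is now unconstrained; take p6 = False.
Check each clause:
  1. (p2 \/ p1 \/ ~p3) — p1 is true.
  2. (p3 \/ p5 \/ p1) — p1 is true.
  3. (p1 \/ ~p2 \/ ~p3) — p1 is true.
  4. (p4 \/ ~p2 \/ p1) — p1 is true.
  5. (~p5 \/ p3 \/ ~p2) — p3 is true.
  6. (p6 \/ ~p2 \/ ~p1) — ~p2 is true.
  7. (p2 \/ ~p4 \/ ~p6) — ~p6 is true.
  8. (~p6 \/ ~p5 \/ p2) — ~p6 is true.
  9. (~p4 \/ ~p3 \/ p2) — ~p4 is true.
  10. (p6 \/ p3 \/ ~p2) — p3 is true.
  11. (~p2 \/ p6 \/ ~p4) — ~p4 is true.
  12. (~p2 \/ ~p1 \/ ~p6) — ~p6 is true.
  13. (p2 \/ p4 \/ ~p5) — ~p5 is true.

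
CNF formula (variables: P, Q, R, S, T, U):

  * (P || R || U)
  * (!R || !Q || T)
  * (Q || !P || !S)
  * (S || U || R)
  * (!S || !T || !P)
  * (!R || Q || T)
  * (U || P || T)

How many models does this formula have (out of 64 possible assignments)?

26

Case analysis on P and R:
  P=T, R=T: remaining (Q,S,T,U) ∈ {(F,F,T,F); (F,F,T,T); (T,F,T,F); (T,F,T,T)} — 4.
  P=T, R=F: 6 of the 16 assignments to (Q,S,T,U) work.
  P=F, R=T: forces T=T; Q, S, U free → 2^3 = 8.
  P=F, R=F: forces U=T; Q, S, T free → 2^3 = 8.
Total: 4 + 6 + 8 + 8 = 26.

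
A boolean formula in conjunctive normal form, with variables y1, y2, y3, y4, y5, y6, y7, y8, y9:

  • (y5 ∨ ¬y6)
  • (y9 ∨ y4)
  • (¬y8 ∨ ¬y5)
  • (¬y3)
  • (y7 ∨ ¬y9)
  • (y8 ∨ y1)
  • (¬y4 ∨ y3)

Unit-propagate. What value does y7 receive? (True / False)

(¬y3) stands alone — y3 = False.
(¬y4 ∨ y3) with y3 = False leaves only ¬y4, so y4 = False.
In (y4 ∨ y9), y4 is now false; y9 must hold, so y9 = True.
In (¬y9 ∨ y7), ¬y9 is now false; y7 must hold, so y7 = True.

True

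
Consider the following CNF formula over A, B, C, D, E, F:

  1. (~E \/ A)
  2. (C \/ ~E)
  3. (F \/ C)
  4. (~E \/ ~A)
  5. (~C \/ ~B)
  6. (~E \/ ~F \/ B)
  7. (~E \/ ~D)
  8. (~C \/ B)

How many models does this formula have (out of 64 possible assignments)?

8

Case analysis on E and C:
  E=T, C=T: a clause becomes empty — 0.
  E=T, C=F: a clause becomes empty — 0.
  E=F, C=T: a clause becomes empty — 0.
  E=F, C=F: forces F=T; A, B, D free → 2^3 = 8.
Total: 0 + 0 + 0 + 8 = 8.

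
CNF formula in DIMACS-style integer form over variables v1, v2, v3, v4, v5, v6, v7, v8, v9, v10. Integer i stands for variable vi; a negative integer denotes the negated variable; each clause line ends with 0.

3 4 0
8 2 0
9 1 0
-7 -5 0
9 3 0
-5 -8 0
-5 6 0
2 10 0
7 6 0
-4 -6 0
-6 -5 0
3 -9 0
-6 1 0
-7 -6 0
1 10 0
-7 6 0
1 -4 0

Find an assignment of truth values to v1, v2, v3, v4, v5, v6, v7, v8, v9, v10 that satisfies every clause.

v1=T  v2=F  v3=T  v4=F  v5=F  v6=T  v7=F  v8=T  v9=F  v10=T

Check each clause:
  1. (v3 OR v4) — v3 is true.
  2. (v2 OR v8) — v8 is true.
  3. (v1 OR v9) — v1 is true.
  4. (NOT v7 OR NOT v5) — NOT v7 is true.
  5. (v3 OR v9) — v3 is true.
  6. (NOT v8 OR NOT v5) — NOT v5 is true.
  7. (v6 OR NOT v5) — NOT v5 is true.
  8. (v2 OR v10) — v10 is true.
  9. (v7 OR v6) — v6 is true.
  10. (NOT v6 OR NOT v4) — NOT v4 is true.
  11. (NOT v6 OR NOT v5) — NOT v5 is true.
  12. (NOT v9 OR v3) — v3 is true.
  13. (v1 OR NOT v6) — v1 is true.
  14. (NOT v7 OR NOT v6) — NOT v7 is true.
  15. (v10 OR v1) — v1 is true.
  16. (v6 OR NOT v7) — NOT v7 is true.
  17. (v1 OR NOT v4) — v1 is true.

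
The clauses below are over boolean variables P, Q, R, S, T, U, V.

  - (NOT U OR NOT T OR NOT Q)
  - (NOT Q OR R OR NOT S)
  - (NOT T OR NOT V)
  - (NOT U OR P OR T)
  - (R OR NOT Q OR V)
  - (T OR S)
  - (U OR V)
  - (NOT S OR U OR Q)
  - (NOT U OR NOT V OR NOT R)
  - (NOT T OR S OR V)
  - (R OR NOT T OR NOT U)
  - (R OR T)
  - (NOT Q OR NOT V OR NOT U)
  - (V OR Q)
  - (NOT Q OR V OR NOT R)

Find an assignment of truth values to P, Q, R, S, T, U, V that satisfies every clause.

P=False  Q=True  R=True  S=True  T=False  U=False  V=True

Try P = False.
For the remaining variables, Q = True, R = True, S = True, T = False, U = False, V = True works.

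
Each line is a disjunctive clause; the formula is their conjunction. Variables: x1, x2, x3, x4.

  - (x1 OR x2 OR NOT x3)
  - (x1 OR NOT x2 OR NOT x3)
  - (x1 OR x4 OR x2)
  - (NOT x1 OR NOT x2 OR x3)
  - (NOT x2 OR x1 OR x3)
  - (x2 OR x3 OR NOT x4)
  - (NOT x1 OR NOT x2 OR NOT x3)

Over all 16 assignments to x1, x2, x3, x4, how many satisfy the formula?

3

Satisfying assignments:
  x1=T x2=F x3=F x4=F
  x1=T x2=F x3=T x4=F
  x1=T x2=F x3=T x4=T
That's 3 in total.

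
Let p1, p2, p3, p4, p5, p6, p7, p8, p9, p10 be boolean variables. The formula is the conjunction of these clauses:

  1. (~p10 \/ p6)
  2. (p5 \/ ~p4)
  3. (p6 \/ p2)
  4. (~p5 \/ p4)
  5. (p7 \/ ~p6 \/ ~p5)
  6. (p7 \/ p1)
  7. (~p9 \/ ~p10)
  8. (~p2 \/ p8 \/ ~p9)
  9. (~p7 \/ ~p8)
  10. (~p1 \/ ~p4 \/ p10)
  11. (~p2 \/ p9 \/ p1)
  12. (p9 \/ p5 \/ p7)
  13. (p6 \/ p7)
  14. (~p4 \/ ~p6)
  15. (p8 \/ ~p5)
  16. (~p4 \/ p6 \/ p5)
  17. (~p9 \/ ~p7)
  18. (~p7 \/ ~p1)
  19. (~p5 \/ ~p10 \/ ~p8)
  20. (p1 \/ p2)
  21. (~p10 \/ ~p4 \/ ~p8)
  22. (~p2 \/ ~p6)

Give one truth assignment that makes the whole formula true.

p1=True  p2=False  p3=True  p4=False  p5=False  p6=True  p7=False  p8=True  p9=True  p10=False

Check each clause:
  1. (~p10 \/ p6) — ~p10 is true.
  2. (p5 \/ ~p4) — ~p4 is true.
  3. (p6 \/ p2) — p6 is true.
  4. (p4 \/ ~p5) — ~p5 is true.
  5. (~p5 \/ ~p6 \/ p7) — ~p5 is true.
  6. (p1 \/ p7) — p1 is true.
  7. (~p9 \/ ~p10) — ~p10 is true.
  8. (~p9 \/ ~p2 \/ p8) — p8 is true.
  9. (~p8 \/ ~p7) — ~p7 is true.
  10. (~p4 \/ p10 \/ ~p1) — ~p4 is true.
  11. (p9 \/ p1 \/ ~p2) — p1 is true.
  12. (p9 \/ p7 \/ p5) — p9 is true.
  13. (p6 \/ p7) — p6 is true.
  14. (~p6 \/ ~p4) — ~p4 is true.
  15. (~p5 \/ p8) — p8 is true.
  16. (p6 \/ ~p4 \/ p5) — ~p4 is true.
  17. (~p7 \/ ~p9) — ~p7 is true.
  18. (~p7 \/ ~p1) — ~p7 is true.
  19. (~p10 \/ ~p8 \/ ~p5) — ~p5 is true.
  20. (p2 \/ p1) — p1 is true.
  21. (~p10 \/ ~p4 \/ ~p8) — ~p4 is true.
  22. (~p6 \/ ~p2) — ~p2 is true.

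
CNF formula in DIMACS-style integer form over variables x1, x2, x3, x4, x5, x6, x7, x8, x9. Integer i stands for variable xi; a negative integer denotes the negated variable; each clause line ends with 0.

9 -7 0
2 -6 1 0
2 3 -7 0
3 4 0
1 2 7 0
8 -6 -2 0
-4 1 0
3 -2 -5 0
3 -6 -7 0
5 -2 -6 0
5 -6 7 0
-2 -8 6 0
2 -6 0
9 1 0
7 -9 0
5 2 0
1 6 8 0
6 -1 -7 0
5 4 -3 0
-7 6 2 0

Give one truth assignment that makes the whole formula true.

Set x1 = True and propagate.
For the remaining variables, x2 = False, x3 = False, x4 = True, x5 = True, x6 = False, x7 = False, x8 = False, x9 = False works.
Every clause has at least one true literal under this assignment.
Check each clause:
  1. (NOT x7 OR x9) — NOT x7 is true.
  2. (x2 OR NOT x6 OR x1) — x1 is true.
  3. (x2 OR NOT x7 OR x3) — NOT x7 is true.
  4. (x3 OR x4) — x4 is true.
  5. (x1 OR x2 OR x7) — x1 is true.
  6. (NOT x6 OR x8 OR NOT x2) — NOT x6 is true.
  7. (x1 OR NOT x4) — x1 is true.
  8. (x3 OR NOT x2 OR NOT x5) — NOT x2 is true.
  9. (NOT x7 OR x3 OR NOT x6) — NOT x7 is true.
  10. (NOT x6 OR NOT x2 OR x5) — NOT x6 is true.
  11. (x7 OR NOT x6 OR x5) — NOT x6 is true.
  12. (NOT x2 OR x6 OR NOT x8) — NOT x8 is true.
  13. (NOT x6 OR x2) — NOT x6 is true.
  14. (x1 OR x9) — x1 is true.
  15. (x7 OR NOT x9) — NOT x9 is true.
  16. (x2 OR x5) — x5 is true.
  17. (x1 OR x6 OR x8) — x1 is true.
  18. (NOT x7 OR NOT x1 OR x6) — NOT x7 is true.
  19. (x4 OR NOT x3 OR x5) — x5 is true.
  20. (x2 OR x6 OR NOT x7) — NOT x7 is true.

x1=1  x2=0  x3=0  x4=1  x5=1  x6=0  x7=0  x8=0  x9=0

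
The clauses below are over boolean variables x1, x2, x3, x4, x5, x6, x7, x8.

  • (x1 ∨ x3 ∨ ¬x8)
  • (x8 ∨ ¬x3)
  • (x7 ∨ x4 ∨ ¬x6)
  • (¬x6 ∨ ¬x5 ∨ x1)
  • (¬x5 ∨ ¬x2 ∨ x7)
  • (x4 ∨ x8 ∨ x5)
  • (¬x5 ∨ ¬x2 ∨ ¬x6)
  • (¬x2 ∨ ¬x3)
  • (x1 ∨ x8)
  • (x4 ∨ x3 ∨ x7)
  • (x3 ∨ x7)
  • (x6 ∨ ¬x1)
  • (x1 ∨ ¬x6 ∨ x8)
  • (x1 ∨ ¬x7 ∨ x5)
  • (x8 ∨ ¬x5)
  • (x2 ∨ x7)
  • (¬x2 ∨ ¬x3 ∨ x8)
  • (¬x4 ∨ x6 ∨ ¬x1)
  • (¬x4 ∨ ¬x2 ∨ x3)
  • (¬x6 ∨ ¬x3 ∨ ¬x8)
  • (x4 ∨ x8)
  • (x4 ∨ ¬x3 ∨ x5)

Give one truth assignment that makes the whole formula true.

Set x1 = True and propagate.
  then x6 is forced to True.
The remaining clauses are satisfied by x2 = False, x3 = False, x4 = False, x5 = True, x7 = True, x8 = True.
Every clause has at least one true literal under this assignment.
Check each clause:
  1. (x3 ∨ ¬x8 ∨ x1) — x1 is true.
  2. (x8 ∨ ¬x3) — x8 is true.
  3. (¬x6 ∨ x7 ∨ x4) — x7 is true.
  4. (¬x6 ∨ x1 ∨ ¬x5) — x1 is true.
  5. (x7 ∨ ¬x5 ∨ ¬x2) — ¬x2 is true.
  6. (x8 ∨ x5 ∨ x4) — x8 is true.
  7. (¬x6 ∨ ¬x5 ∨ ¬x2) — ¬x2 is true.
  8. (¬x3 ∨ ¬x2) — ¬x3 is true.
  9. (x1 ∨ x8) — x8 is true.
  10. (x7 ∨ x4 ∨ x3) — x7 is true.
  11. (x3 ∨ x7) — x7 is true.
  12. (x6 ∨ ¬x1) — x6 is true.
  13. (¬x6 ∨ x1 ∨ x8) — x8 is true.
  14. (x5 ∨ ¬x7 ∨ x1) — x5 is true.
  15. (x8 ∨ ¬x5) — x8 is true.
  16. (x2 ∨ x7) — x7 is true.
  17. (x8 ∨ ¬x2 ∨ ¬x3) — x8 is true.
  18. (x6 ∨ ¬x4 ∨ ¬x1) — ¬x4 is true.
  19. (¬x2 ∨ x3 ∨ ¬x4) — ¬x4 is true.
  20. (¬x8 ∨ ¬x3 ∨ ¬x6) — ¬x3 is true.
  21. (x8 ∨ x4) — x8 is true.
  22. (¬x3 ∨ x5 ∨ x4) — ¬x3 is true.

x1 = True, x2 = False, x3 = False, x4 = False, x5 = True, x6 = True, x7 = True, x8 = True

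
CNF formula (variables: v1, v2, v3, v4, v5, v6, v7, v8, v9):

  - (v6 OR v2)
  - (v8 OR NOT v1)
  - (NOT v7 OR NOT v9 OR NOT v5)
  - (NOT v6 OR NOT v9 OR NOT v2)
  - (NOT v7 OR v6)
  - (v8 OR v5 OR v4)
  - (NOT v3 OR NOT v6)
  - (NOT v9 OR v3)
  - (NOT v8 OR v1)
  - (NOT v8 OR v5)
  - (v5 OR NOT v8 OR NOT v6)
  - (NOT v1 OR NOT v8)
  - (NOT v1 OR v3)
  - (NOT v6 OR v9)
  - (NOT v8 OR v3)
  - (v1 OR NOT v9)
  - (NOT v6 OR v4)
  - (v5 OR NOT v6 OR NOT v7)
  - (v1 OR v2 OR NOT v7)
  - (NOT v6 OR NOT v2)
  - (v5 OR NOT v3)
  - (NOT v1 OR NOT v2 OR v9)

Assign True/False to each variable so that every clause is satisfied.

v1 = 0, v2 = 1, v3 = 0, v4 = 1, v5 = 1, v6 = 0, v7 = 0, v8 = 0, v9 = 0

Check each clause:
  1. (v2 OR v6) — v2 is true.
  2. (NOT v1 OR v8) — NOT v1 is true.
  3. (NOT v7 OR NOT v5 OR NOT v9) — NOT v7 is true.
  4. (NOT v9 OR NOT v2 OR NOT v6) — NOT v6 is true.
  5. (v6 OR NOT v7) — NOT v7 is true.
  6. (v4 OR v8 OR v5) — v4 is true.
  7. (NOT v6 OR NOT v3) — NOT v6 is true.
  8. (v3 OR NOT v9) — NOT v9 is true.
  9. (NOT v8 OR v1) — NOT v8 is true.
  10. (NOT v8 OR v5) — NOT v8 is true.
  11. (NOT v8 OR NOT v6 OR v5) — NOT v8 is true.
  12. (NOT v1 OR NOT v8) — NOT v8 is true.
  13. (NOT v1 OR v3) — NOT v1 is true.
  14. (v9 OR NOT v6) — NOT v6 is true.
  15. (NOT v8 OR v3) — NOT v8 is true.
  16. (NOT v9 OR v1) — NOT v9 is true.
  17. (v4 OR NOT v6) — NOT v6 is true.
  18. (v5 OR NOT v7 OR NOT v6) — NOT v7 is true.
  19. (NOT v7 OR v1 OR v2) — NOT v7 is true.
  20. (NOT v2 OR NOT v6) — NOT v6 is true.
  21. (v5 OR NOT v3) — v5 is true.
  22. (NOT v1 OR v9 OR NOT v2) — NOT v1 is true.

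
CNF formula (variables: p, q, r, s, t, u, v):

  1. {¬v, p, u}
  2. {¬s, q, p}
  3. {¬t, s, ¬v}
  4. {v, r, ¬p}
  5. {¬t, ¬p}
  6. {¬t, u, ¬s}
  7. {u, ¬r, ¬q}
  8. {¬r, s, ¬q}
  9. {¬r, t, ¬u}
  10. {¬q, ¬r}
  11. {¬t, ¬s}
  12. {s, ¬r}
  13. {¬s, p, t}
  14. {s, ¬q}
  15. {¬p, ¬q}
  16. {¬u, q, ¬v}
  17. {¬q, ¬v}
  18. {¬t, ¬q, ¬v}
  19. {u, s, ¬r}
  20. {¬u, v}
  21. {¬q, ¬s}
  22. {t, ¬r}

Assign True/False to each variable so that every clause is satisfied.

p=0, q=0, r=0, s=0, t=0, u=0, v=0

Check each clause:
  1. {u, p, ¬v} — ¬v is true.
  2. {q, p, ¬s} — ¬s is true.
  3. {¬t, s, ¬v} — ¬v is true.
  4. {r, v, ¬p} — ¬p is true.
  5. {¬p, ¬t} — ¬t is true.
  6. {u, ¬s, ¬t} — ¬t is true.
  7. {¬r, u, ¬q} — ¬r is true.
  8. {s, ¬q, ¬r} — ¬r is true.
  9. {t, ¬u, ¬r} — ¬r is true.
  10. {¬r, ¬q} — ¬r is true.
  11. {¬s, ¬t} — ¬t is true.
  12. {¬r, s} — ¬r is true.
  13. {t, p, ¬s} — ¬s is true.
  14. {¬q, s} — ¬q is true.
  15. {¬q, ¬p} — ¬p is true.
  16. {q, ¬v, ¬u} — ¬v is true.
  17. {¬v, ¬q} — ¬v is true.
  18. {¬v, ¬q, ¬t} — ¬v is true.
  19. {u, s, ¬r} — ¬r is true.
  20. {v, ¬u} — ¬u is true.
  21. {¬q, ¬s} — ¬s is true.
  22. {¬r, t} — ¬r is true.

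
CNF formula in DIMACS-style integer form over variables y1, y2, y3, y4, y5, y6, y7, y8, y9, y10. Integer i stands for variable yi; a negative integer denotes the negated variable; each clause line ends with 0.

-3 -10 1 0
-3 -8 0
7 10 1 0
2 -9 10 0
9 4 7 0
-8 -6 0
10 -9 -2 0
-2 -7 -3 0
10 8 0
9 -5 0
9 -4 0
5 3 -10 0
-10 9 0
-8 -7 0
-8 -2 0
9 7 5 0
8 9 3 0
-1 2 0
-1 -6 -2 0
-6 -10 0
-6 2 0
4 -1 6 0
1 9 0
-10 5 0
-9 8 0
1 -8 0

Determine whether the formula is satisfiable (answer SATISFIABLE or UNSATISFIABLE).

y9 = True:
  propagation gives y8=True, y3=False, y6=False, y7=False; an empty clause results — contradiction.
y9 = False:
  propagation gives y5=False, y4=False, y7=True, y10=False; an empty clause results — contradiction.
Every branch closes, so no satisfying assignment exists.

UNSATISFIABLE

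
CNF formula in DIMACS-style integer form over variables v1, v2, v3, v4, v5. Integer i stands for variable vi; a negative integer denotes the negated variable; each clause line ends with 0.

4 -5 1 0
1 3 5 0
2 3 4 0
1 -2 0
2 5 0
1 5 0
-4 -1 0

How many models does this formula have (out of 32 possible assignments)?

7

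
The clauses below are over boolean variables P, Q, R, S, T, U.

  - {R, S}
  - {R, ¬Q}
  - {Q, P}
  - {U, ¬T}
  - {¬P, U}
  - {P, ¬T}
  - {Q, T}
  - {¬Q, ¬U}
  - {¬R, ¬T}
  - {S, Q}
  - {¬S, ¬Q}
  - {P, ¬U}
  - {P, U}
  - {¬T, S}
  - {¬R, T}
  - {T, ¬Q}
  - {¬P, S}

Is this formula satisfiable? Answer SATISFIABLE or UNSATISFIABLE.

SATISFIABLE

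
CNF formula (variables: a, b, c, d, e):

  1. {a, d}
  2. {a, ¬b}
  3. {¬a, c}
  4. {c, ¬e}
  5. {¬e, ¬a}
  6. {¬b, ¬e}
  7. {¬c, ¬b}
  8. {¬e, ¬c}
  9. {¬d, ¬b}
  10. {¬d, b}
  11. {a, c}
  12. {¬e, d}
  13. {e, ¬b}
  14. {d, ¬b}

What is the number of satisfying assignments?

1

Satisfying assignments:
  a=T b=F c=T d=F e=F
That's 1 in total.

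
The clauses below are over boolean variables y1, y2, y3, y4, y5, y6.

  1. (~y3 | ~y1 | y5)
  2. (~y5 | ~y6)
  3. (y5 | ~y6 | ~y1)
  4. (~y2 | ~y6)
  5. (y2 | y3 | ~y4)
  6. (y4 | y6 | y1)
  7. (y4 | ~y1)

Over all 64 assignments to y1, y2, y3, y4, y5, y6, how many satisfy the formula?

13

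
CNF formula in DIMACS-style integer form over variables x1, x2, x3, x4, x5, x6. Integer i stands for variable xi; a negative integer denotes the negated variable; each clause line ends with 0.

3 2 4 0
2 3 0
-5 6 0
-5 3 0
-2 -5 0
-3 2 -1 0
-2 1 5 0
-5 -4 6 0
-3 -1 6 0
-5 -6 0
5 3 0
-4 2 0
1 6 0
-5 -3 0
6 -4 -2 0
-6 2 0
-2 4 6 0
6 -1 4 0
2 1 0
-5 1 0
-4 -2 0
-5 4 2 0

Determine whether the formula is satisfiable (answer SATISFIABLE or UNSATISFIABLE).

Set x1 = True and propagate.
Try x2 = True.
  then x5 is forced to False.
  then x3 is forced to True.
  then x6 is forced to True.
  then x4 is forced to False.
Every clause has at least one true literal under this assignment.
So x1=T, x2=T, x3=T, x4=F, x5=F, x6=T is a satisfying assignment.

SATISFIABLE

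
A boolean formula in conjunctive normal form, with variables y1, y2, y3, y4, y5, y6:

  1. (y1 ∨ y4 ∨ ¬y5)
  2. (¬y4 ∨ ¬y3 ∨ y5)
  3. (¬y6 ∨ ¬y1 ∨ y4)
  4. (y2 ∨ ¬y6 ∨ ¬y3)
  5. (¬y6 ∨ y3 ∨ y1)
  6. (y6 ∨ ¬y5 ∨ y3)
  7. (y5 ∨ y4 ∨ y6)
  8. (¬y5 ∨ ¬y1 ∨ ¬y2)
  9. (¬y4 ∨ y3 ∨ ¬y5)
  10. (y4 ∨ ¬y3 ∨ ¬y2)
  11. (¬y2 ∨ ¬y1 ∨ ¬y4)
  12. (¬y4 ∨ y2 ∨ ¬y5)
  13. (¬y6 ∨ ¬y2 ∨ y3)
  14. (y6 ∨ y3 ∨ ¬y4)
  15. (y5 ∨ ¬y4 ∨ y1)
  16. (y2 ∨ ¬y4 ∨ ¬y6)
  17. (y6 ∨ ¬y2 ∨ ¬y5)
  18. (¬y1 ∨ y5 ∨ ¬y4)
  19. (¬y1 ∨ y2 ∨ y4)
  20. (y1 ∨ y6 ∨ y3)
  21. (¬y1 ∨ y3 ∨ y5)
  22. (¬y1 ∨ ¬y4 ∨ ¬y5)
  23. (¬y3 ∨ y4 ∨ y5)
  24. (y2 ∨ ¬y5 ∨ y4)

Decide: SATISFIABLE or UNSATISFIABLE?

SATISFIABLE

Try y1 = False.
Try y2 = True.
For the remaining variables, y3 = True, y4 = True, y5 = True, y6 = True works.
Every clause has at least one true literal under this assignment.
So y1 = False, y2 = True, y3 = True, y4 = True, y5 = True, y6 = True is a satisfying assignment.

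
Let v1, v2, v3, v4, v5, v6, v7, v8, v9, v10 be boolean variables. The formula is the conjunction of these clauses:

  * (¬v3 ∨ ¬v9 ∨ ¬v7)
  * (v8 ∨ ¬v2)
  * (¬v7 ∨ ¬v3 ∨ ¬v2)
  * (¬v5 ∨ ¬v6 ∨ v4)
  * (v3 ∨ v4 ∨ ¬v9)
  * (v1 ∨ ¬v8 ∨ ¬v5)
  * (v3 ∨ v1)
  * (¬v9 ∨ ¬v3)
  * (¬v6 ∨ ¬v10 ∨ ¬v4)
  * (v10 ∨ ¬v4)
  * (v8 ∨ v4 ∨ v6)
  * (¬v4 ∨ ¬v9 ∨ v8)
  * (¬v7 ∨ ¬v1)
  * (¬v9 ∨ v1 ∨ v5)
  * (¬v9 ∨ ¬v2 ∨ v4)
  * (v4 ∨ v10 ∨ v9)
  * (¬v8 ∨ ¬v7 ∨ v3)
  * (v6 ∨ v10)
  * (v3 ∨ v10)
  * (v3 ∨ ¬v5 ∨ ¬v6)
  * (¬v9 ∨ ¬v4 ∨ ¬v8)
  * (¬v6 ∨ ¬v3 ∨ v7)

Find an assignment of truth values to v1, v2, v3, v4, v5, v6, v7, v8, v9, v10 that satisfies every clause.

v1=T, v2=T, v3=T, v4=F, v5=T, v6=F, v7=F, v8=T, v9=F, v10=T

Check each clause:
  1. (¬v3 ∨ ¬v9 ∨ ¬v7) — ¬v7 is true.
  2. (v8 ∨ ¬v2) — v8 is true.
  3. (¬v3 ∨ ¬v7 ∨ ¬v2) — ¬v7 is true.
  4. (¬v5 ∨ v4 ∨ ¬v6) — ¬v6 is true.
  5. (¬v9 ∨ v3 ∨ v4) — v3 is true.
  6. (v1 ∨ ¬v8 ∨ ¬v5) — v1 is true.
  7. (v1 ∨ v3) — v1 is true.
  8. (¬v9 ∨ ¬v3) — ¬v9 is true.
  9. (¬v6 ∨ ¬v4 ∨ ¬v10) — ¬v6 is true.
  10. (¬v4 ∨ v10) — v10 is true.
  11. (v6 ∨ v8 ∨ v4) — v8 is true.
  12. (¬v9 ∨ ¬v4 ∨ v8) — v8 is true.
  13. (¬v1 ∨ ¬v7) — ¬v7 is true.
  14. (v5 ∨ v1 ∨ ¬v9) — v1 is true.
  15. (v4 ∨ ¬v9 ∨ ¬v2) — ¬v9 is true.
  16. (v10 ∨ v4 ∨ v9) — v10 is true.
  17. (v3 ∨ ¬v7 ∨ ¬v8) — ¬v7 is true.
  18. (v6 ∨ v10) — v10 is true.
  19. (v3 ∨ v10) — v10 is true.
  20. (¬v6 ∨ ¬v5 ∨ v3) — ¬v6 is true.
  21. (¬v4 ∨ ¬v9 ∨ ¬v8) — ¬v4 is true.
  22. (¬v6 ∨ v7 ∨ ¬v3) — ¬v6 is true.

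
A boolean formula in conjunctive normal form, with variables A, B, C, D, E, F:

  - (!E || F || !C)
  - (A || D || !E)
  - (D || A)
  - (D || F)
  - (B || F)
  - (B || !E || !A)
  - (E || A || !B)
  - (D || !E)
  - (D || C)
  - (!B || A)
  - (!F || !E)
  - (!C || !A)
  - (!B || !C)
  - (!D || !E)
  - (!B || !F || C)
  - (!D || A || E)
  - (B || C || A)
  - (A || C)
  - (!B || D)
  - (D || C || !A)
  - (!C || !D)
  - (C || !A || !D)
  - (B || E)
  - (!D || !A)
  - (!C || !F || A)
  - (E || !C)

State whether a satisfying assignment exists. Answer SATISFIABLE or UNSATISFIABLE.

UNSATISFIABLE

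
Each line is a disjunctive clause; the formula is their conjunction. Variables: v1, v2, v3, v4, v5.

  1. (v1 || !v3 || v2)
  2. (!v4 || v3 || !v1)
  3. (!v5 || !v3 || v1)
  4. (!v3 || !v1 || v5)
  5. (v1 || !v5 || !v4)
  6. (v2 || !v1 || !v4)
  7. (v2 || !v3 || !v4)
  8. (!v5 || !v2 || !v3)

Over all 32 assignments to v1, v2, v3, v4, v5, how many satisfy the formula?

13

Case analysis on v1 and v3:
  v1=1, v3=1: remaining (v2,v4,v5) ∈ {(0,0,1)} — 1.
  v1=1, v3=0: remaining (v2,v4,v5) ∈ {(0,0,0); (0,0,1); (1,0,0); (1,0,1)} — 4.
  v1=0, v3=1: remaining (v2,v4,v5) ∈ {(1,0,0); (1,1,0)} — 2.
  v1=0, v3=0: v2 free; 3 ways for (v4,v5) × 2^1 = 6.
Total: 1 + 4 + 2 + 6 = 13.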